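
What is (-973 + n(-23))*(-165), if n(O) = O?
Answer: 164340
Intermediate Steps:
(-973 + n(-23))*(-165) = (-973 - 23)*(-165) = -996*(-165) = 164340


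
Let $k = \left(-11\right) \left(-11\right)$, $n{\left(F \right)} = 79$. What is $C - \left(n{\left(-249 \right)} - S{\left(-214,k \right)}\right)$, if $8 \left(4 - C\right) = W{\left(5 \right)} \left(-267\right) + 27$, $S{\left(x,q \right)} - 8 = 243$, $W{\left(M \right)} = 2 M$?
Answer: $\frac{4051}{8} \approx 506.38$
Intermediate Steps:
$k = 121$
$S{\left(x,q \right)} = 251$ ($S{\left(x,q \right)} = 8 + 243 = 251$)
$C = \frac{2675}{8}$ ($C = 4 - \frac{2 \cdot 5 \left(-267\right) + 27}{8} = 4 - \frac{10 \left(-267\right) + 27}{8} = 4 - \frac{-2670 + 27}{8} = 4 - - \frac{2643}{8} = 4 + \frac{2643}{8} = \frac{2675}{8} \approx 334.38$)
$C - \left(n{\left(-249 \right)} - S{\left(-214,k \right)}\right) = \frac{2675}{8} - \left(79 - 251\right) = \frac{2675}{8} - -172 = \frac{2675}{8} + 172 = \frac{4051}{8}$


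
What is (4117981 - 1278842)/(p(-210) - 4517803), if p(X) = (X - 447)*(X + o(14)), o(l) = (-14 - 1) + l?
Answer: -2839139/4379176 ≈ -0.64833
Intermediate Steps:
o(l) = -15 + l
p(X) = (-1 + X)*(-447 + X) (p(X) = (X - 447)*(X + (-15 + 14)) = (-447 + X)*(X - 1) = (-447 + X)*(-1 + X) = (-1 + X)*(-447 + X))
(4117981 - 1278842)/(p(-210) - 4517803) = (4117981 - 1278842)/((447 + (-210)² - 448*(-210)) - 4517803) = 2839139/((447 + 44100 + 94080) - 4517803) = 2839139/(138627 - 4517803) = 2839139/(-4379176) = 2839139*(-1/4379176) = -2839139/4379176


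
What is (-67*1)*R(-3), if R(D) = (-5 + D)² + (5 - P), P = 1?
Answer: -4556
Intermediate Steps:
R(D) = 4 + (-5 + D)² (R(D) = (-5 + D)² + (5 - 1*1) = (-5 + D)² + (5 - 1) = (-5 + D)² + 4 = 4 + (-5 + D)²)
(-67*1)*R(-3) = (-67*1)*(4 + (-5 - 3)²) = -67*(4 + (-8)²) = -67*(4 + 64) = -67*68 = -4556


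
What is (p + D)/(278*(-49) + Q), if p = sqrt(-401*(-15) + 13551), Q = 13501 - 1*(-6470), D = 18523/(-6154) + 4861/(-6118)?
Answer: -35809577/59760235507 + 3*sqrt(2174)/6349 ≈ 0.021432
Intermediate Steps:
D = -35809577/9412543 (D = 18523*(-1/6154) + 4861*(-1/6118) = -18523/6154 - 4861/6118 = -35809577/9412543 ≈ -3.8045)
Q = 19971 (Q = 13501 + 6470 = 19971)
p = 3*sqrt(2174) (p = sqrt(6015 + 13551) = sqrt(19566) = 3*sqrt(2174) ≈ 139.88)
(p + D)/(278*(-49) + Q) = (3*sqrt(2174) - 35809577/9412543)/(278*(-49) + 19971) = (-35809577/9412543 + 3*sqrt(2174))/(-13622 + 19971) = (-35809577/9412543 + 3*sqrt(2174))/6349 = (-35809577/9412543 + 3*sqrt(2174))*(1/6349) = -35809577/59760235507 + 3*sqrt(2174)/6349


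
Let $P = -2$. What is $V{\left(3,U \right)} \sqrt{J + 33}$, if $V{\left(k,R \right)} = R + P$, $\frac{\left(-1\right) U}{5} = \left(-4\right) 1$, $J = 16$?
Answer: $126$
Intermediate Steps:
$U = 20$ ($U = - 5 \left(\left(-4\right) 1\right) = \left(-5\right) \left(-4\right) = 20$)
$V{\left(k,R \right)} = -2 + R$ ($V{\left(k,R \right)} = R - 2 = -2 + R$)
$V{\left(3,U \right)} \sqrt{J + 33} = \left(-2 + 20\right) \sqrt{16 + 33} = 18 \sqrt{49} = 18 \cdot 7 = 126$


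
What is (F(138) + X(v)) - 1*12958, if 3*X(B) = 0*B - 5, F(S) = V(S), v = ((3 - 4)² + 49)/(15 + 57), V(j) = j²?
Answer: 18253/3 ≈ 6084.3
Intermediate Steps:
v = 25/36 (v = ((-1)² + 49)/72 = (1 + 49)*(1/72) = 50*(1/72) = 25/36 ≈ 0.69444)
F(S) = S²
X(B) = -5/3 (X(B) = (0*B - 5)/3 = (0 - 5)/3 = (⅓)*(-5) = -5/3)
(F(138) + X(v)) - 1*12958 = (138² - 5/3) - 1*12958 = (19044 - 5/3) - 12958 = 57127/3 - 12958 = 18253/3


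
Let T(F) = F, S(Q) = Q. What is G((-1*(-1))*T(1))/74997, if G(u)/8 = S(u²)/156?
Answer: 2/2924883 ≈ 6.8379e-7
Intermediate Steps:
G(u) = 2*u²/39 (G(u) = 8*(u²/156) = 2*u²/39)
G((-1*(-1))*T(1))/74997 = (2*(-1*(-1)*1)²/39)/74997 = (2*(1*1)²/39)*(1/74997) = ((2/39)*1²)*(1/74997) = ((2/39)*1)*(1/74997) = (2/39)*(1/74997) = 2/2924883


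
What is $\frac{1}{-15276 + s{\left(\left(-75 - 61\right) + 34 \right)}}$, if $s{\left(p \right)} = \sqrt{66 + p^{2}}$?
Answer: $- \frac{2546}{38890951} - \frac{\sqrt{10470}}{233345706} \approx -6.5904 \cdot 10^{-5}$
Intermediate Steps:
$\frac{1}{-15276 + s{\left(\left(-75 - 61\right) + 34 \right)}} = \frac{1}{-15276 + \sqrt{66 + \left(\left(-75 - 61\right) + 34\right)^{2}}} = \frac{1}{-15276 + \sqrt{66 + \left(-136 + 34\right)^{2}}} = \frac{1}{-15276 + \sqrt{66 + \left(-102\right)^{2}}} = \frac{1}{-15276 + \sqrt{66 + 10404}} = \frac{1}{-15276 + \sqrt{10470}}$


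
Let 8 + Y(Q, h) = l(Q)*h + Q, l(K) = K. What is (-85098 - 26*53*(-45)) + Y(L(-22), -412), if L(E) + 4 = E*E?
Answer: -220376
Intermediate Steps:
L(E) = -4 + E**2 (L(E) = -4 + E*E = -4 + E**2)
Y(Q, h) = -8 + Q + Q*h (Y(Q, h) = -8 + (Q*h + Q) = -8 + (Q + Q*h) = -8 + Q + Q*h)
(-85098 - 26*53*(-45)) + Y(L(-22), -412) = (-85098 - 26*53*(-45)) + (-8 + (-4 + (-22)**2) + (-4 + (-22)**2)*(-412)) = (-85098 - 1378*(-45)) + (-8 + (-4 + 484) + (-4 + 484)*(-412)) = (-85098 + 62010) + (-8 + 480 + 480*(-412)) = -23088 + (-8 + 480 - 197760) = -23088 - 197288 = -220376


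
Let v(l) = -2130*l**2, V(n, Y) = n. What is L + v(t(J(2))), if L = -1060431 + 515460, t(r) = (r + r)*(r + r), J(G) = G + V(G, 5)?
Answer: -9269451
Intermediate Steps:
J(G) = 2*G (J(G) = G + G = 2*G)
t(r) = 4*r**2 (t(r) = (2*r)*(2*r) = 4*r**2)
L = -544971
L + v(t(J(2))) = -544971 - 2130*(4*(2*2)**2)**2 = -544971 - 2130*(4*4**2)**2 = -544971 - 2130*(4*16)**2 = -544971 - 2130*64**2 = -544971 - 2130*4096 = -544971 - 8724480 = -9269451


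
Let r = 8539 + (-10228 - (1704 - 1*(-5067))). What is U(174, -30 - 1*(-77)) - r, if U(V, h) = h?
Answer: 8507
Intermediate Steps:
r = -8460 (r = 8539 + (-10228 - (1704 + 5067)) = 8539 + (-10228 - 1*6771) = 8539 + (-10228 - 6771) = 8539 - 16999 = -8460)
U(174, -30 - 1*(-77)) - r = (-30 - 1*(-77)) - 1*(-8460) = (-30 + 77) + 8460 = 47 + 8460 = 8507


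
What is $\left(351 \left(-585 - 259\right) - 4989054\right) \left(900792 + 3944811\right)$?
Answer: $-25610455844694$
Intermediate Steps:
$\left(351 \left(-585 - 259\right) - 4989054\right) \left(900792 + 3944811\right) = \left(351 \left(-844\right) - 4989054\right) 4845603 = \left(-296244 - 4989054\right) 4845603 = \left(-5285298\right) 4845603 = -25610455844694$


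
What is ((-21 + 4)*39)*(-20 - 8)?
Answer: 18564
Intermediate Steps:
((-21 + 4)*39)*(-20 - 8) = -17*39*(-28) = -663*(-28) = 18564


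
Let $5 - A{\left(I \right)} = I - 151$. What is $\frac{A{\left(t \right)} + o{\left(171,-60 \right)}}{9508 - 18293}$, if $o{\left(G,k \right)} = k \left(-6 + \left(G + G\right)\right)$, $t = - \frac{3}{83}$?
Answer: $\frac{1660329}{729155} \approx 2.2771$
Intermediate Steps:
$t = - \frac{3}{83}$ ($t = \left(-3\right) \frac{1}{83} = - \frac{3}{83} \approx -0.036145$)
$o{\left(G,k \right)} = k \left(-6 + 2 G\right)$
$A{\left(I \right)} = 156 - I$ ($A{\left(I \right)} = 5 - \left(I - 151\right) = 5 - \left(-151 + I\right) = 156 - I$)
$\frac{A{\left(t \right)} + o{\left(171,-60 \right)}}{9508 - 18293} = \frac{\left(156 - - \frac{3}{83}\right) + 2 \left(-60\right) \left(-3 + 171\right)}{9508 - 18293} = \frac{\left(156 + \frac{3}{83}\right) + 2 \left(-60\right) 168}{-8785} = \left(\frac{12951}{83} - 20160\right) \left(- \frac{1}{8785}\right) = \left(- \frac{1660329}{83}\right) \left(- \frac{1}{8785}\right) = \frac{1660329}{729155}$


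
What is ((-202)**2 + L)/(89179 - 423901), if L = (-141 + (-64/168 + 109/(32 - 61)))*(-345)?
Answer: -3074677/11324761 ≈ -0.27150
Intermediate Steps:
L = 10164850/203 (L = (-141 + (-64*1/168 + 109/(-29)))*(-345) = (-141 + (-8/21 + 109*(-1/29)))*(-345) = (-141 + (-8/21 - 109/29))*(-345) = (-141 - 2521/609)*(-345) = -88390/609*(-345) = 10164850/203 ≈ 50073.)
((-202)**2 + L)/(89179 - 423901) = ((-202)**2 + 10164850/203)/(89179 - 423901) = (40804 + 10164850/203)/(-334722) = (18448062/203)*(-1/334722) = -3074677/11324761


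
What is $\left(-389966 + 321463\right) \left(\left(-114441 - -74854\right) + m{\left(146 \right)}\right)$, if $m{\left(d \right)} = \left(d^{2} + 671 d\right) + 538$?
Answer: $-5496201199$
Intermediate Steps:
$m{\left(d \right)} = 538 + d^{2} + 671 d$
$\left(-389966 + 321463\right) \left(\left(-114441 - -74854\right) + m{\left(146 \right)}\right) = \left(-389966 + 321463\right) \left(\left(-114441 - -74854\right) + \left(538 + 146^{2} + 671 \cdot 146\right)\right) = - 68503 \left(\left(-114441 + 74854\right) + \left(538 + 21316 + 97966\right)\right) = - 68503 \left(-39587 + 119820\right) = \left(-68503\right) 80233 = -5496201199$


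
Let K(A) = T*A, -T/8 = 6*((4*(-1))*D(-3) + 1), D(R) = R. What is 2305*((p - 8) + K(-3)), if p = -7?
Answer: 4280385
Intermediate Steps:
T = -624 (T = -48*((4*(-1))*(-3) + 1) = -48*(-4*(-3) + 1) = -48*(12 + 1) = -48*13 = -8*78 = -624)
K(A) = -624*A
2305*((p - 8) + K(-3)) = 2305*((-7 - 8) - 624*(-3)) = 2305*(-15 + 1872) = 2305*1857 = 4280385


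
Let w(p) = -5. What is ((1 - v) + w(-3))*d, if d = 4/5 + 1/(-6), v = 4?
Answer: -76/15 ≈ -5.0667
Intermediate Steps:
d = 19/30 (d = 4*(⅕) + 1*(-⅙) = ⅘ - ⅙ = 19/30 ≈ 0.63333)
((1 - v) + w(-3))*d = ((1 - 1*4) - 5)*(19/30) = ((1 - 4) - 5)*(19/30) = (-3 - 5)*(19/30) = -8*19/30 = -76/15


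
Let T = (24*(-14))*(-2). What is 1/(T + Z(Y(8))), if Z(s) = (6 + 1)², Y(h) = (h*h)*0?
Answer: 1/721 ≈ 0.0013870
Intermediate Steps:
Y(h) = 0 (Y(h) = h²*0 = 0)
T = 672 (T = -336*(-2) = 672)
Z(s) = 49 (Z(s) = 7² = 49)
1/(T + Z(Y(8))) = 1/(672 + 49) = 1/721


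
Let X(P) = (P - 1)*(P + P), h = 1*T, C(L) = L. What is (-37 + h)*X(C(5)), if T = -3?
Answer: -1600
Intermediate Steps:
h = -3 (h = 1*(-3) = -3)
X(P) = 2*P*(-1 + P) (X(P) = (-1 + P)*(2*P) = 2*P*(-1 + P))
(-37 + h)*X(C(5)) = (-37 - 3)*(2*5*(-1 + 5)) = -80*5*4 = -40*40 = -1600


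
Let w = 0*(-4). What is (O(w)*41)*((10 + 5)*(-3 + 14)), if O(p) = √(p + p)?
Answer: 0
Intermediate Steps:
w = 0
O(p) = √2*√p (O(p) = √(2*p) = √2*√p)
(O(w)*41)*((10 + 5)*(-3 + 14)) = ((√2*√0)*41)*((10 + 5)*(-3 + 14)) = ((√2*0)*41)*(15*11) = (0*41)*165 = 0*165 = 0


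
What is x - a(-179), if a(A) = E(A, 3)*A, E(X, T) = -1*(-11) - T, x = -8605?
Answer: -7173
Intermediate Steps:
E(X, T) = 11 - T
a(A) = 8*A (a(A) = (11 - 1*3)*A = (11 - 3)*A = 8*A)
x - a(-179) = -8605 - 8*(-179) = -8605 - 1*(-1432) = -8605 + 1432 = -7173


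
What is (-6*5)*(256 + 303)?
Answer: -16770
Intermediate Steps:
(-6*5)*(256 + 303) = -30*559 = -16770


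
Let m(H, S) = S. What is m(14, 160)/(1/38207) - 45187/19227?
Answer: 117536913053/19227 ≈ 6.1131e+6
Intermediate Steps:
m(14, 160)/(1/38207) - 45187/19227 = 160/(1/38207) - 45187/19227 = 160/(1/38207) - 45187*1/19227 = 160*38207 - 45187/19227 = 6113120 - 45187/19227 = 117536913053/19227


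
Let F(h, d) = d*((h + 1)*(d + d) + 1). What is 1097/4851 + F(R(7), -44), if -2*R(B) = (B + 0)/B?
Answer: 9179189/4851 ≈ 1892.2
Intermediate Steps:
R(B) = -½ (R(B) = -(B + 0)/(2*B) = -B/(2*B) = -½*1 = -½)
F(h, d) = d*(1 + 2*d*(1 + h)) (F(h, d) = d*((1 + h)*(2*d) + 1) = d*(2*d*(1 + h) + 1) = d*(1 + 2*d*(1 + h)))
1097/4851 + F(R(7), -44) = 1097/4851 - 44*(1 + 2*(-44) + 2*(-44)*(-½)) = 1097*(1/4851) - 44*(1 - 88 + 44) = 1097/4851 - 44*(-43) = 1097/4851 + 1892 = 9179189/4851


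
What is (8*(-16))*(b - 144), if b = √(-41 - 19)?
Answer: 18432 - 256*I*√15 ≈ 18432.0 - 991.48*I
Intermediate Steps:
b = 2*I*√15 (b = √(-60) = 2*I*√15 ≈ 7.746*I)
(8*(-16))*(b - 144) = (8*(-16))*(2*I*√15 - 144) = -128*(-144 + 2*I*√15) = 18432 - 256*I*√15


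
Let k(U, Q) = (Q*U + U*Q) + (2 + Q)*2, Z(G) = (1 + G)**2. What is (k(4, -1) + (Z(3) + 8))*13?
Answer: 234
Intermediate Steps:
k(U, Q) = 4 + 2*Q + 2*Q*U (k(U, Q) = (Q*U + Q*U) + (4 + 2*Q) = 2*Q*U + (4 + 2*Q) = 4 + 2*Q + 2*Q*U)
(k(4, -1) + (Z(3) + 8))*13 = ((4 + 2*(-1) + 2*(-1)*4) + ((1 + 3)**2 + 8))*13 = ((4 - 2 - 8) + (4**2 + 8))*13 = (-6 + (16 + 8))*13 = (-6 + 24)*13 = 18*13 = 234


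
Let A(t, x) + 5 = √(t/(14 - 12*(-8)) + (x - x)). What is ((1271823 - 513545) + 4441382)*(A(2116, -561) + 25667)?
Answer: 133433674920 + 23918436*√110/11 ≈ 1.3346e+11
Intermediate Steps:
A(t, x) = -5 + √110*√t/110 (A(t, x) = -5 + √(t/(14 - 12*(-8)) + (x - x)) = -5 + √(t/(14 + 96) + 0) = -5 + √(t/110 + 0) = -5 + √(t/110) = -5 + √110*√t/110)
((1271823 - 513545) + 4441382)*(A(2116, -561) + 25667) = ((1271823 - 513545) + 4441382)*((-5 + √110*√2116/110) + 25667) = (758278 + 4441382)*((-5 + (1/110)*√110*46) + 25667) = 5199660*((-5 + 23*√110/55) + 25667) = 5199660*(25662 + 23*√110/55) = 133433674920 + 23918436*√110/11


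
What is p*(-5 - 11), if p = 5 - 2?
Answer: -48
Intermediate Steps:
p = 3
p*(-5 - 11) = 3*(-5 - 11) = 3*(-16) = -48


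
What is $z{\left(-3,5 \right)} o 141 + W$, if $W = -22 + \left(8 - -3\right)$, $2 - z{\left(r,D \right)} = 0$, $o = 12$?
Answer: $3373$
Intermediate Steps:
$z{\left(r,D \right)} = 2$ ($z{\left(r,D \right)} = 2 - 0 = 2 + 0 = 2$)
$W = -11$ ($W = -22 + \left(8 + 3\right) = -22 + 11 = -11$)
$z{\left(-3,5 \right)} o 141 + W = 2 \cdot 12 \cdot 141 - 11 = 24 \cdot 141 - 11 = 3384 - 11 = 3373$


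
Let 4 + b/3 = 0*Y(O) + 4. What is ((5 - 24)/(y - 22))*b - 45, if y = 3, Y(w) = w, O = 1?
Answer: -45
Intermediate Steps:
b = 0 (b = -12 + 3*(0*1 + 4) = -12 + 3*(0 + 4) = -12 + 3*4 = -12 + 12 = 0)
((5 - 24)/(y - 22))*b - 45 = ((5 - 24)/(3 - 22))*0 - 45 = -19/(-19)*0 - 45 = -19*(-1/19)*0 - 45 = 1*0 - 45 = 0 - 45 = -45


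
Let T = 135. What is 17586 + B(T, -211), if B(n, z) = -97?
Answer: 17489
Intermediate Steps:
17586 + B(T, -211) = 17586 - 97 = 17489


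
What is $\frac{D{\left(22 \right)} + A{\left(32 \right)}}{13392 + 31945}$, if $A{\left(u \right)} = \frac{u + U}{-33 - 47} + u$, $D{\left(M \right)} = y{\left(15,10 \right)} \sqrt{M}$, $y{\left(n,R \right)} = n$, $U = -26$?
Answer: $\frac{1277}{1813480} + \frac{15 \sqrt{22}}{45337} \approx 0.002256$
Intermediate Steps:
$D{\left(M \right)} = 15 \sqrt{M}$
$A{\left(u \right)} = \frac{13}{40} + \frac{79 u}{80}$ ($A{\left(u \right)} = \frac{u - 26}{-33 - 47} + u = \frac{-26 + u}{-80} + u = \left(-26 + u\right) \left(- \frac{1}{80}\right) + u = \left(\frac{13}{40} - \frac{u}{80}\right) + u = \frac{13}{40} + \frac{79 u}{80}$)
$\frac{D{\left(22 \right)} + A{\left(32 \right)}}{13392 + 31945} = \frac{15 \sqrt{22} + \left(\frac{13}{40} + \frac{79}{80} \cdot 32\right)}{13392 + 31945} = \frac{15 \sqrt{22} + \left(\frac{13}{40} + \frac{158}{5}\right)}{45337} = \left(15 \sqrt{22} + \frac{1277}{40}\right) \frac{1}{45337} = \left(\frac{1277}{40} + 15 \sqrt{22}\right) \frac{1}{45337} = \frac{1277}{1813480} + \frac{15 \sqrt{22}}{45337}$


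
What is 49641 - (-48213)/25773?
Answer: 38771082/781 ≈ 49643.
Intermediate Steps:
49641 - (-48213)/25773 = 49641 - 1*(-1461/781) = 49641 + 1461/781 = 38771082/781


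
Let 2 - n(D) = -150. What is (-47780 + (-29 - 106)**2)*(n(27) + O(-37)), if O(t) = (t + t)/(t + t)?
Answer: -4521915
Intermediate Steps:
O(t) = 1 (O(t) = (2*t)/((2*t)) = (2*t)*(1/(2*t)) = 1)
n(D) = 152 (n(D) = 2 - 1*(-150) = 2 + 150 = 152)
(-47780 + (-29 - 106)**2)*(n(27) + O(-37)) = (-47780 + (-29 - 106)**2)*(152 + 1) = (-47780 + (-135)**2)*153 = (-47780 + 18225)*153 = -29555*153 = -4521915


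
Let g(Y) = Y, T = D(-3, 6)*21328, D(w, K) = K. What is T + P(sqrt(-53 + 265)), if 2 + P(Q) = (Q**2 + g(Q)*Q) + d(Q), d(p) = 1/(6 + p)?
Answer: 11298317/88 + sqrt(53)/88 ≈ 1.2839e+5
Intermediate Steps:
T = 127968 (T = 6*21328 = 127968)
P(Q) = -2 + 1/(6 + Q) + 2*Q**2 (P(Q) = -2 + ((Q**2 + Q*Q) + 1/(6 + Q)) = -2 + ((Q**2 + Q**2) + 1/(6 + Q)) = -2 + (2*Q**2 + 1/(6 + Q)) = -2 + (1/(6 + Q) + 2*Q**2) = -2 + 1/(6 + Q) + 2*Q**2)
T + P(sqrt(-53 + 265)) = 127968 + (1 + 2*(-1 + (sqrt(-53 + 265))**2)*(6 + sqrt(-53 + 265)))/(6 + sqrt(-53 + 265)) = 127968 + (1 + 2*(-1 + (sqrt(212))**2)*(6 + sqrt(212)))/(6 + sqrt(212)) = 127968 + (1 + 2*(-1 + (2*sqrt(53))**2)*(6 + 2*sqrt(53)))/(6 + 2*sqrt(53)) = 127968 + (1 + 2*(-1 + 212)*(6 + 2*sqrt(53)))/(6 + 2*sqrt(53)) = 127968 + (1 + 2*211*(6 + 2*sqrt(53)))/(6 + 2*sqrt(53)) = 127968 + (1 + (2532 + 844*sqrt(53)))/(6 + 2*sqrt(53)) = 127968 + (2533 + 844*sqrt(53))/(6 + 2*sqrt(53))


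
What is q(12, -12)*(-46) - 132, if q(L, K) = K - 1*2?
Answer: 512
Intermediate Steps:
q(L, K) = -2 + K (q(L, K) = K - 2 = -2 + K)
q(12, -12)*(-46) - 132 = (-2 - 12)*(-46) - 132 = -14*(-46) - 132 = 644 - 132 = 512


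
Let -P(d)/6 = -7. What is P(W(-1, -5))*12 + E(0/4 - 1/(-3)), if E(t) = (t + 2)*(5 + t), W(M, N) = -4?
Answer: 4648/9 ≈ 516.44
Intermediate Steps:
P(d) = 42 (P(d) = -6*(-7) = 42)
E(t) = (2 + t)*(5 + t)
P(W(-1, -5))*12 + E(0/4 - 1/(-3)) = 42*12 + (10 + (0/4 - 1/(-3))**2 + 7*(0/4 - 1/(-3))) = 504 + (10 + (0*(1/4) - 1*(-1/3))**2 + 7*(0*(1/4) - 1*(-1/3))) = 504 + (10 + (0 + 1/3)**2 + 7*(0 + 1/3)) = 504 + (10 + (1/3)**2 + 7*(1/3)) = 504 + (10 + 1/9 + 7/3) = 504 + 112/9 = 4648/9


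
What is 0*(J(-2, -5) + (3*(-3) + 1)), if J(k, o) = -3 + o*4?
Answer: 0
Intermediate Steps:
J(k, o) = -3 + 4*o
0*(J(-2, -5) + (3*(-3) + 1)) = 0*((-3 + 4*(-5)) + (3*(-3) + 1)) = 0*((-3 - 20) + (-9 + 1)) = 0*(-23 - 8) = 0*(-31) = 0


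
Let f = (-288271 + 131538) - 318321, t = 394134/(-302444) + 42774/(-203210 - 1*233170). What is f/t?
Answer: 1306205635201810/3852686137 ≈ 3.3904e+5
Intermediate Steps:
t = -3852686137/2749594015 (t = 394134*(-1/302444) + 42774/(-203210 - 233170) = -197067/151222 + 42774/(-436380) = -197067/151222 + 42774*(-1/436380) = -197067/151222 - 7129/72730 = -3852686137/2749594015 ≈ -1.4012)
f = -475054 (f = -156733 - 318321 = -475054)
f/t = -475054/(-3852686137/2749594015) = -475054*(-2749594015/3852686137) = 1306205635201810/3852686137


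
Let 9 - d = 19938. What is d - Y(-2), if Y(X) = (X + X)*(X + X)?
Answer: -19945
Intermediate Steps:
d = -19929 (d = 9 - 1*19938 = 9 - 19938 = -19929)
Y(X) = 4*X² (Y(X) = (2*X)*(2*X) = 4*X²)
d - Y(-2) = -19929 - 4*(-2)² = -19929 - 4*4 = -19929 - 1*16 = -19929 - 16 = -19945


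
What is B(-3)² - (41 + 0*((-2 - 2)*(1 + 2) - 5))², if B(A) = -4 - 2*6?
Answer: -1425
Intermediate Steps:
B(A) = -16 (B(A) = -4 - 12 = -16)
B(-3)² - (41 + 0*((-2 - 2)*(1 + 2) - 5))² = (-16)² - (41 + 0*((-2 - 2)*(1 + 2) - 5))² = 256 - (41 + 0*(-4*3 - 5))² = 256 - (41 + 0*(-12 - 5))² = 256 - (41 + 0*(-17))² = 256 - (41 + 0)² = 256 - 1*41² = 256 - 1*1681 = 256 - 1681 = -1425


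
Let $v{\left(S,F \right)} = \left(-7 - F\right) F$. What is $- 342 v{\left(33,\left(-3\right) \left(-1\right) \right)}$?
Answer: $10260$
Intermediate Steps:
$v{\left(S,F \right)} = F \left(-7 - F\right)$
$- 342 v{\left(33,\left(-3\right) \left(-1\right) \right)} = - 342 \left(- \left(-3\right) \left(-1\right) \left(7 - -3\right)\right) = - 342 \left(\left(-1\right) 3 \left(7 + 3\right)\right) = - 342 \left(\left(-1\right) 3 \cdot 10\right) = \left(-342\right) \left(-30\right) = 10260$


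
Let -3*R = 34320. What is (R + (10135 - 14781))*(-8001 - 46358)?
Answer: 874418874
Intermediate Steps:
R = -11440 (R = -⅓*34320 = -11440)
(R + (10135 - 14781))*(-8001 - 46358) = (-11440 + (10135 - 14781))*(-8001 - 46358) = (-11440 - 4646)*(-54359) = -16086*(-54359) = 874418874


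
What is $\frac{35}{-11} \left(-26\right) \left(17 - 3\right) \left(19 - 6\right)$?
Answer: $\frac{165620}{11} \approx 15056.0$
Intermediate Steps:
$\frac{35}{-11} \left(-26\right) \left(17 - 3\right) \left(19 - 6\right) = 35 \left(- \frac{1}{11}\right) \left(-26\right) 14 \cdot 13 = \left(- \frac{35}{11}\right) \left(-26\right) 182 = \frac{910}{11} \cdot 182 = \frac{165620}{11}$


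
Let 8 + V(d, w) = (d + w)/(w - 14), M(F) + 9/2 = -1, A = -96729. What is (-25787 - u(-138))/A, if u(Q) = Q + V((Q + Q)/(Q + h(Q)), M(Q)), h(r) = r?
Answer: 5848/22061 ≈ 0.26508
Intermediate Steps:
M(F) = -11/2 (M(F) = -9/2 - 1 = -11/2)
V(d, w) = -8 + (d + w)/(-14 + w) (V(d, w) = -8 + (d + w)/(w - 14) = -8 + (d + w)/(-14 + w))
u(Q) = -101/13 + Q (u(Q) = Q + (112 + (Q + Q)/(Q + Q) - 7*(-11/2))/(-14 - 11/2) = Q + (112 + (2*Q)/((2*Q)) + 77/2)/(-39/2) = Q - 2*(112 + (2*Q)*(1/(2*Q)) + 77/2)/39 = Q - 2*(112 + 1 + 77/2)/39 = Q - 2/39*303/2 = Q - 101/13 = -101/13 + Q)
(-25787 - u(-138))/A = (-25787 - (-101/13 - 138))/(-96729) = (-25787 - 1*(-1895/13))*(-1/96729) = (-25787 + 1895/13)*(-1/96729) = -333336/13*(-1/96729) = 5848/22061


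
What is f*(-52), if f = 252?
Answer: -13104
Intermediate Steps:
f*(-52) = 252*(-52) = -13104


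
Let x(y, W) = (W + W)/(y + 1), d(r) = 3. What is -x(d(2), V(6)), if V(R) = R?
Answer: -3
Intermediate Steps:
x(y, W) = 2*W/(1 + y) (x(y, W) = (2*W)/(1 + y) = 2*W/(1 + y))
-x(d(2), V(6)) = -2*6/(1 + 3) = -2*6/4 = -1*3 = -3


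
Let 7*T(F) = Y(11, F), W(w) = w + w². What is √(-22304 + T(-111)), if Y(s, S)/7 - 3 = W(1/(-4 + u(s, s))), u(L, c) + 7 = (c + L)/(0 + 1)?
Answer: I*√2698409/11 ≈ 149.33*I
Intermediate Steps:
u(L, c) = -7 + L + c (u(L, c) = -7 + (c + L)/(0 + 1) = -7 + (L + c)/1 = -7 + (L + c)*1 = -7 + (L + c) = -7 + L + c)
Y(s, S) = 21 + 7*(1 + 1/(-11 + 2*s))/(-11 + 2*s) (Y(s, S) = 21 + 7*((1 + 1/(-4 + (-7 + s + s)))/(-4 + (-7 + s + s))) = 21 + 7*((1 + 1/(-4 + (-7 + 2*s)))/(-4 + (-7 + 2*s))) = 21 + 7*((1 + 1/(-11 + 2*s))/(-11 + 2*s)) = 21 + 7*(1 + 1/(-11 + 2*s))/(-11 + 2*s))
T(F) = 375/121 (T(F) = (7*(-10 + 2*11 + 3*(-11 + 2*11)²)/(-11 + 2*11)²)/7 = (7*(-10 + 22 + 3*(-11 + 22)²)/(-11 + 22)²)/7 = (7*(-10 + 22 + 3*11²)/11²)/7 = (7*(1/121)*(-10 + 22 + 3*121))/7 = (7*(1/121)*(-10 + 22 + 363))/7 = (7*(1/121)*375)/7 = (⅐)*(2625/121) = 375/121)
√(-22304 + T(-111)) = √(-22304 + 375/121) = √(-2698409/121) = I*√2698409/11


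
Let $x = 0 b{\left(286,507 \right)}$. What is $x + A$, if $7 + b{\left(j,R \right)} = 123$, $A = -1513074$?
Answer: $-1513074$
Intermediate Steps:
$b{\left(j,R \right)} = 116$ ($b{\left(j,R \right)} = -7 + 123 = 116$)
$x = 0$ ($x = 0 \cdot 116 = 0$)
$x + A = 0 - 1513074 = -1513074$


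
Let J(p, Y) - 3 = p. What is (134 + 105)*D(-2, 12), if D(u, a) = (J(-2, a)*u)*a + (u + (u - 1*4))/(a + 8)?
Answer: -29158/5 ≈ -5831.6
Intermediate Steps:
J(p, Y) = 3 + p
D(u, a) = a*u + (-4 + 2*u)/(8 + a) (D(u, a) = ((3 - 2)*u)*a + (u + (u - 1*4))/(a + 8) = (1*u)*a + (u + (u - 4))/(8 + a) = u*a + (u + (-4 + u))/(8 + a) = a*u + (-4 + 2*u)/(8 + a))
(134 + 105)*D(-2, 12) = (134 + 105)*((-4 + 2*(-2) - 2*12² + 8*12*(-2))/(8 + 12)) = 239*((-4 - 4 - 2*144 - 192)/20) = 239*((-4 - 4 - 288 - 192)/20) = 239*((1/20)*(-488)) = 239*(-122/5) = -29158/5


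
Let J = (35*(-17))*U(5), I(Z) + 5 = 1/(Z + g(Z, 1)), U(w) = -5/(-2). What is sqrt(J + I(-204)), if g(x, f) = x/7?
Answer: I*sqrt(248448234)/408 ≈ 38.633*I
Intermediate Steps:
U(w) = 5/2 (U(w) = -5*(-1/2) = 5/2)
g(x, f) = x/7 (g(x, f) = x*(1/7) = x/7)
I(Z) = -5 + 7/(8*Z) (I(Z) = -5 + 1/(Z + Z/7) = -5 + 1/(8*Z/7) = -5 + 7/(8*Z))
J = -2975/2 (J = (35*(-17))*(5/2) = -595*5/2 = -2975/2 ≈ -1487.5)
sqrt(J + I(-204)) = sqrt(-2975/2 + (-5 + (7/8)/(-204))) = sqrt(-2975/2 + (-5 + (7/8)*(-1/204))) = sqrt(-2975/2 + (-5 - 7/1632)) = sqrt(-2975/2 - 8167/1632) = sqrt(-2435767/1632) = I*sqrt(248448234)/408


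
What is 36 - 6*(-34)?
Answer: 240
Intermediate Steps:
36 - 6*(-34) = 36 + 204 = 240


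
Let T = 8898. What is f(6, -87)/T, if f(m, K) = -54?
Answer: -9/1483 ≈ -0.0060688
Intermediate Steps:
f(6, -87)/T = -54/8898 = -54*1/8898 = -9/1483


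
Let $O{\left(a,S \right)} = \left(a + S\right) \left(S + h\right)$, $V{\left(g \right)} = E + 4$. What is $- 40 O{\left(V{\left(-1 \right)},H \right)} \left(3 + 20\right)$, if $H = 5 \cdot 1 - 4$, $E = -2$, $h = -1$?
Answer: $0$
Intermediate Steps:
$H = 1$ ($H = 5 - 4 = 1$)
$V{\left(g \right)} = 2$ ($V{\left(g \right)} = -2 + 4 = 2$)
$O{\left(a,S \right)} = \left(-1 + S\right) \left(S + a\right)$ ($O{\left(a,S \right)} = \left(a + S\right) \left(S - 1\right) = \left(S + a\right) \left(-1 + S\right) = \left(-1 + S\right) \left(S + a\right)$)
$- 40 O{\left(V{\left(-1 \right)},H \right)} \left(3 + 20\right) = - 40 \left(1^{2} - 1 - 2 + 1 \cdot 2\right) \left(3 + 20\right) = - 40 \left(1 - 1 - 2 + 2\right) 23 = \left(-40\right) 0 \cdot 23 = 0 \cdot 23 = 0$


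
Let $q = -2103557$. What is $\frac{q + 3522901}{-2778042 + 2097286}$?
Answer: $- \frac{354836}{170189} \approx -2.085$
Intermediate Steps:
$\frac{q + 3522901}{-2778042 + 2097286} = \frac{-2103557 + 3522901}{-2778042 + 2097286} = \frac{1419344}{-680756} = 1419344 \left(- \frac{1}{680756}\right) = - \frac{354836}{170189}$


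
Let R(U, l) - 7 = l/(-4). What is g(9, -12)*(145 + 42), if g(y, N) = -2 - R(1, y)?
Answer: -5049/4 ≈ -1262.3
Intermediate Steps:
R(U, l) = 7 - l/4 (R(U, l) = 7 + l/(-4) = 7 + l*(-¼) = 7 - l/4)
g(y, N) = -9 + y/4 (g(y, N) = -2 - (7 - y/4) = -2 + (-7 + y/4) = -9 + y/4)
g(9, -12)*(145 + 42) = (-9 + (¼)*9)*(145 + 42) = (-9 + 9/4)*187 = -27/4*187 = -5049/4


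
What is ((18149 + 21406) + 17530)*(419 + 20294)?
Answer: 1182401605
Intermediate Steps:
((18149 + 21406) + 17530)*(419 + 20294) = (39555 + 17530)*20713 = 57085*20713 = 1182401605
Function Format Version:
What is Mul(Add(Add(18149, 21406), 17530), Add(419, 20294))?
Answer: 1182401605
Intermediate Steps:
Mul(Add(Add(18149, 21406), 17530), Add(419, 20294)) = Mul(Add(39555, 17530), 20713) = Mul(57085, 20713) = 1182401605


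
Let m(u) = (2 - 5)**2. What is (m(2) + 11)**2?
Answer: 400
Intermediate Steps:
m(u) = 9 (m(u) = (-3)**2 = 9)
(m(2) + 11)**2 = (9 + 11)**2 = 20**2 = 400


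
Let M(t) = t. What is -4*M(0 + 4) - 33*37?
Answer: -1237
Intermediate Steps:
-4*M(0 + 4) - 33*37 = -4*(0 + 4) - 33*37 = -4*4 - 1221 = -16 - 1221 = -1237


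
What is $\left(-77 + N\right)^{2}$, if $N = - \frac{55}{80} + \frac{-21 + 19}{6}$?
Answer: $\frac{14025025}{2304} \approx 6087.3$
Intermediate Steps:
$N = - \frac{49}{48}$ ($N = \left(-55\right) \frac{1}{80} - \frac{1}{3} = - \frac{11}{16} - \frac{1}{3} = - \frac{49}{48} \approx -1.0208$)
$\left(-77 + N\right)^{2} = \left(-77 - \frac{49}{48}\right)^{2} = \left(- \frac{3745}{48}\right)^{2} = \frac{14025025}{2304}$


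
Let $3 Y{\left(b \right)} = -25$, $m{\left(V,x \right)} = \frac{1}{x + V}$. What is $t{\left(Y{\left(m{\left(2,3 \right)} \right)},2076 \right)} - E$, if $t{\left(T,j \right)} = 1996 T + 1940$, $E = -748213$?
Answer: $\frac{2200559}{3} \approx 7.3352 \cdot 10^{5}$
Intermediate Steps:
$m{\left(V,x \right)} = \frac{1}{V + x}$
$Y{\left(b \right)} = - \frac{25}{3}$ ($Y{\left(b \right)} = \frac{1}{3} \left(-25\right) = - \frac{25}{3}$)
$t{\left(T,j \right)} = 1940 + 1996 T$
$t{\left(Y{\left(m{\left(2,3 \right)} \right)},2076 \right)} - E = \left(1940 + 1996 \left(- \frac{25}{3}\right)\right) - -748213 = \left(1940 - \frac{49900}{3}\right) + 748213 = - \frac{44080}{3} + 748213 = \frac{2200559}{3}$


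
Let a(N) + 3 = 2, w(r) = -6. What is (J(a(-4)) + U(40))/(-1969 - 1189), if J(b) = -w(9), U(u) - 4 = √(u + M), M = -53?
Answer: -5/1579 - I*√13/3158 ≈ -0.0031666 - 0.0011417*I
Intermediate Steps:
a(N) = -1 (a(N) = -3 + 2 = -1)
U(u) = 4 + √(-53 + u) (U(u) = 4 + √(u - 53) = 4 + √(-53 + u))
J(b) = 6 (J(b) = -1*(-6) = 6)
(J(a(-4)) + U(40))/(-1969 - 1189) = (6 + (4 + √(-53 + 40)))/(-1969 - 1189) = (6 + (4 + √(-13)))/(-3158) = (6 + (4 + I*√13))*(-1/3158) = (10 + I*√13)*(-1/3158) = -5/1579 - I*√13/3158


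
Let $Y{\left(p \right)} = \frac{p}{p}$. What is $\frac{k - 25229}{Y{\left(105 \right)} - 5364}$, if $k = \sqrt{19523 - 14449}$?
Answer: $\frac{25229}{5363} - \frac{\sqrt{5074}}{5363} \approx 4.691$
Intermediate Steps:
$Y{\left(p \right)} = 1$
$k = \sqrt{5074} \approx 71.232$
$\frac{k - 25229}{Y{\left(105 \right)} - 5364} = \frac{\sqrt{5074} - 25229}{1 - 5364} = \frac{-25229 + \sqrt{5074}}{-5363} = \left(-25229 + \sqrt{5074}\right) \left(- \frac{1}{5363}\right) = \frac{25229}{5363} - \frac{\sqrt{5074}}{5363}$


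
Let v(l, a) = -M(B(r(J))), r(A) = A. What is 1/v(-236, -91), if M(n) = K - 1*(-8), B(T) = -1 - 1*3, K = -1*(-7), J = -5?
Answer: -1/15 ≈ -0.066667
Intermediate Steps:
K = 7
B(T) = -4 (B(T) = -1 - 3 = -4)
M(n) = 15 (M(n) = 7 - 1*(-8) = 7 + 8 = 15)
v(l, a) = -15 (v(l, a) = -1*15 = -15)
1/v(-236, -91) = 1/(-15) = -1/15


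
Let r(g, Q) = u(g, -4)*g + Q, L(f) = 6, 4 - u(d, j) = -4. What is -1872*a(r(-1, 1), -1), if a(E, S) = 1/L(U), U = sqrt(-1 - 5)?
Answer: -312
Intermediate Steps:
U = I*sqrt(6) (U = sqrt(-6) = I*sqrt(6) ≈ 2.4495*I)
u(d, j) = 8 (u(d, j) = 4 - 1*(-4) = 4 + 4 = 8)
r(g, Q) = Q + 8*g (r(g, Q) = 8*g + Q = Q + 8*g)
a(E, S) = 1/6
-1872*a(r(-1, 1), -1) = -1872*1/6 = -312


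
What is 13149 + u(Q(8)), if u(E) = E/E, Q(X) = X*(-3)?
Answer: 13150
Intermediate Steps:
Q(X) = -3*X
u(E) = 1
13149 + u(Q(8)) = 13149 + 1 = 13150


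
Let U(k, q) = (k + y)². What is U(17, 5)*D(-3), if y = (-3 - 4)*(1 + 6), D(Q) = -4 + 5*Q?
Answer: -19456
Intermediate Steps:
y = -49 (y = -7*7 = -49)
U(k, q) = (-49 + k)² (U(k, q) = (k - 49)² = (-49 + k)²)
U(17, 5)*D(-3) = (-49 + 17)²*(-4 + 5*(-3)) = (-32)²*(-4 - 15) = 1024*(-19) = -19456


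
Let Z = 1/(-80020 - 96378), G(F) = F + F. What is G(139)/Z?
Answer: -49038644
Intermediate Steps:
G(F) = 2*F
Z = -1/176398 (Z = 1/(-176398) = -1/176398 ≈ -5.6690e-6)
G(139)/Z = (2*139)/(-1/176398) = 278*(-176398) = -49038644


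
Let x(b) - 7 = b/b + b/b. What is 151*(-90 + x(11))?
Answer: -12231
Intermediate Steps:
x(b) = 9 (x(b) = 7 + (b/b + b/b) = 7 + (1 + 1) = 7 + 2 = 9)
151*(-90 + x(11)) = 151*(-90 + 9) = 151*(-81) = -12231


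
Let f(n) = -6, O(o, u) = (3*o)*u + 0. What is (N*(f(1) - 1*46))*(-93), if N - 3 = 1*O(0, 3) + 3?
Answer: 29016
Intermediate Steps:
O(o, u) = 3*o*u (O(o, u) = 3*o*u + 0 = 3*o*u)
N = 6 (N = 3 + (1*(3*0*3) + 3) = 3 + (1*0 + 3) = 3 + (0 + 3) = 3 + 3 = 6)
(N*(f(1) - 1*46))*(-93) = (6*(-6 - 1*46))*(-93) = (6*(-6 - 46))*(-93) = (6*(-52))*(-93) = -312*(-93) = 29016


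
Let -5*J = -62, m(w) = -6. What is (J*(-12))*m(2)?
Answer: 4464/5 ≈ 892.80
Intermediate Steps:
J = 62/5 (J = -⅕*(-62) = 62/5 ≈ 12.400)
(J*(-12))*m(2) = ((62/5)*(-12))*(-6) = -744/5*(-6) = 4464/5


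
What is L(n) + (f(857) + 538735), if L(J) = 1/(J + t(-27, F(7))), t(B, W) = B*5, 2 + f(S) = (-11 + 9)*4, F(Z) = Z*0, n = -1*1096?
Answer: 663170474/1231 ≈ 5.3873e+5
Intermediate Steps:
n = -1096
F(Z) = 0
f(S) = -10 (f(S) = -2 + (-11 + 9)*4 = -2 - 2*4 = -2 - 8 = -10)
t(B, W) = 5*B
L(J) = 1/(-135 + J) (L(J) = 1/(J + 5*(-27)) = 1/(J - 135) = 1/(-135 + J))
L(n) + (f(857) + 538735) = 1/(-135 - 1096) + (-10 + 538735) = 1/(-1231) + 538725 = -1/1231 + 538725 = 663170474/1231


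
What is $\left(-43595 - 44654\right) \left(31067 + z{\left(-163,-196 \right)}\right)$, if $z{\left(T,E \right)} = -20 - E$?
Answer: $-2757163507$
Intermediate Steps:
$\left(-43595 - 44654\right) \left(31067 + z{\left(-163,-196 \right)}\right) = \left(-43595 - 44654\right) \left(31067 - -176\right) = - 88249 \left(31067 + \left(-20 + 196\right)\right) = - 88249 \left(31067 + 176\right) = \left(-88249\right) 31243 = -2757163507$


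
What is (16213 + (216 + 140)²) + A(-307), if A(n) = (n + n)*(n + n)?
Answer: 519945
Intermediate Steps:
A(n) = 4*n² (A(n) = (2*n)*(2*n) = 4*n²)
(16213 + (216 + 140)²) + A(-307) = (16213 + (216 + 140)²) + 4*(-307)² = (16213 + 356²) + 4*94249 = (16213 + 126736) + 376996 = 142949 + 376996 = 519945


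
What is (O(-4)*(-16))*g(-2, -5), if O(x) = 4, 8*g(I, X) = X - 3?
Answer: 64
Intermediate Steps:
g(I, X) = -3/8 + X/8 (g(I, X) = (X - 3)/8 = (-3 + X)/8 = -3/8 + X/8)
(O(-4)*(-16))*g(-2, -5) = (4*(-16))*(-3/8 + (1/8)*(-5)) = -64*(-3/8 - 5/8) = -64*(-1) = 64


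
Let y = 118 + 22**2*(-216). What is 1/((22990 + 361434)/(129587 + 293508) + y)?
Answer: -423095/44181734046 ≈ -9.5762e-6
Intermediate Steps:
y = -104426 (y = 118 + 484*(-216) = 118 - 104544 = -104426)
1/((22990 + 361434)/(129587 + 293508) + y) = 1/((22990 + 361434)/(129587 + 293508) - 104426) = 1/(384424/423095 - 104426) = 1/(-44181734046/423095) = -423095/44181734046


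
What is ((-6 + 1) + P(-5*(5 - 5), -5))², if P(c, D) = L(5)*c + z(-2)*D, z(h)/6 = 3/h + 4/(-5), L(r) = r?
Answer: 4096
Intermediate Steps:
z(h) = -24/5 + 18/h (z(h) = 6*(3/h + 4/(-5)) = 6*(3/h + 4*(-⅕)) = 6*(3/h - ⅘) = 6*(-⅘ + 3/h) = -24/5 + 18/h)
P(c, D) = 5*c - 69*D/5 (P(c, D) = 5*c + (-24/5 + 18/(-2))*D = 5*c + (-24/5 + 18*(-½))*D = 5*c + (-24/5 - 9)*D = 5*c - 69*D/5)
((-6 + 1) + P(-5*(5 - 5), -5))² = ((-6 + 1) + (5*(-5*(5 - 5)) - 69/5*(-5)))² = (-5 + (5*(-5*0) + 69))² = (-5 + (5*0 + 69))² = (-5 + (0 + 69))² = (-5 + 69)² = 64² = 4096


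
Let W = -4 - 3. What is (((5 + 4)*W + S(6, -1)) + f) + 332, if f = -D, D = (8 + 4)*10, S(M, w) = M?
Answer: 155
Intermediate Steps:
W = -7
D = 120 (D = 12*10 = 120)
f = -120 (f = -1*120 = -120)
(((5 + 4)*W + S(6, -1)) + f) + 332 = (((5 + 4)*(-7) + 6) - 120) + 332 = ((9*(-7) + 6) - 120) + 332 = ((-63 + 6) - 120) + 332 = (-57 - 120) + 332 = -177 + 332 = 155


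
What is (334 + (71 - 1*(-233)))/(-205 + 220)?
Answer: 638/15 ≈ 42.533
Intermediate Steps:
(334 + (71 - 1*(-233)))/(-205 + 220) = (334 + (71 + 233))/15 = (334 + 304)*(1/15) = 638*(1/15) = 638/15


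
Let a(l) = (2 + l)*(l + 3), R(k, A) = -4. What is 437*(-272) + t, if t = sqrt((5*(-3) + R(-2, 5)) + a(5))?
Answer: -118864 + sqrt(37) ≈ -1.1886e+5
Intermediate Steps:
a(l) = (2 + l)*(3 + l)
t = sqrt(37) (t = sqrt((5*(-3) - 4) + (6 + 5**2 + 5*5)) = sqrt((-15 - 4) + (6 + 25 + 25)) = sqrt(-19 + 56) = sqrt(37) ≈ 6.0828)
437*(-272) + t = 437*(-272) + sqrt(37) = -118864 + sqrt(37)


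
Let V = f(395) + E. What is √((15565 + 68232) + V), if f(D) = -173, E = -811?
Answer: √82813 ≈ 287.77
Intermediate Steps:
V = -984 (V = -173 - 811 = -984)
√((15565 + 68232) + V) = √((15565 + 68232) - 984) = √(83797 - 984) = √82813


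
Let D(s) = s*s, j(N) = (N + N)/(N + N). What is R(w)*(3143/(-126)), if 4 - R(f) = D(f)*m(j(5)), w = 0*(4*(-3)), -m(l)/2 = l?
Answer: -898/9 ≈ -99.778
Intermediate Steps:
j(N) = 1 (j(N) = (2*N)/((2*N)) = (2*N)*(1/(2*N)) = 1)
m(l) = -2*l
D(s) = s**2
w = 0 (w = 0*(-12) = 0)
R(f) = 4 + 2*f**2 (R(f) = 4 - f**2*(-2*1) = 4 - f**2*(-2) = 4 - (-2)*f**2 = 4 + 2*f**2)
R(w)*(3143/(-126)) = (4 + 2*0**2)*(3143/(-126)) = (4 + 2*0)*(3143*(-1/126)) = (4 + 0)*(-449/18) = 4*(-449/18) = -898/9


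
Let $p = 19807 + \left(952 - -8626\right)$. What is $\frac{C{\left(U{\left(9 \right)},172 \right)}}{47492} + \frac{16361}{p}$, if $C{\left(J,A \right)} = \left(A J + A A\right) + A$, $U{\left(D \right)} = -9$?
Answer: $\frac{401477173}{348888105} \approx 1.1507$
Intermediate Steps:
$C{\left(J,A \right)} = A + A^{2} + A J$ ($C{\left(J,A \right)} = \left(A J + A^{2}\right) + A = \left(A^{2} + A J\right) + A = A + A^{2} + A J$)
$p = 29385$ ($p = 19807 + \left(952 + 8626\right) = 19807 + 9578 = 29385$)
$\frac{C{\left(U{\left(9 \right)},172 \right)}}{47492} + \frac{16361}{p} = \frac{172 \left(1 + 172 - 9\right)}{47492} + \frac{16361}{29385} = 172 \cdot 164 \cdot \frac{1}{47492} + 16361 \cdot \frac{1}{29385} = 28208 \cdot \frac{1}{47492} + \frac{16361}{29385} = \frac{7052}{11873} + \frac{16361}{29385} = \frac{401477173}{348888105}$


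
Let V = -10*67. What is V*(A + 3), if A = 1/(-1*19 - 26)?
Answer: -17956/9 ≈ -1995.1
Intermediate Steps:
A = -1/45 (A = 1/(-19 - 26) = 1/(-45) = -1/45 ≈ -0.022222)
V = -670
V*(A + 3) = -670*(-1/45 + 3) = -670*134/45 = -17956/9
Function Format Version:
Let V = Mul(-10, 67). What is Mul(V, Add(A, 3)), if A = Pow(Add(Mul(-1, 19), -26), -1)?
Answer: Rational(-17956, 9) ≈ -1995.1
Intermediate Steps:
A = Rational(-1, 45) (A = Pow(Add(-19, -26), -1) = Pow(-45, -1) = Rational(-1, 45) ≈ -0.022222)
V = -670
Mul(V, Add(A, 3)) = Mul(-670, Add(Rational(-1, 45), 3)) = Mul(-670, Rational(134, 45)) = Rational(-17956, 9)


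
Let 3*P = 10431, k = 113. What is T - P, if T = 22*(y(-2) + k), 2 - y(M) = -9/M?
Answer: -1046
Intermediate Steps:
y(M) = 2 + 9/M (y(M) = 2 - (-9)/M = 2 + 9/M)
P = 3477 (P = (⅓)*10431 = 3477)
T = 2431 (T = 22*((2 + 9/(-2)) + 113) = 22*((2 + 9*(-½)) + 113) = 22*((2 - 9/2) + 113) = 22*(-5/2 + 113) = 22*(221/2) = 2431)
T - P = 2431 - 1*3477 = 2431 - 3477 = -1046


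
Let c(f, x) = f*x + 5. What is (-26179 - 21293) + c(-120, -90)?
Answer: -36667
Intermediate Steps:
c(f, x) = 5 + f*x
(-26179 - 21293) + c(-120, -90) = (-26179 - 21293) + (5 - 120*(-90)) = -47472 + (5 + 10800) = -47472 + 10805 = -36667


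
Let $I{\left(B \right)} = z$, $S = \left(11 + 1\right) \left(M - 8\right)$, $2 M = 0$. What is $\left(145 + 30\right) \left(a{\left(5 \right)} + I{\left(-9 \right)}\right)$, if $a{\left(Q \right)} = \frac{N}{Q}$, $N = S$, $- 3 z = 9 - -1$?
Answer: $- \frac{11830}{3} \approx -3943.3$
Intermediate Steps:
$M = 0$ ($M = \frac{1}{2} \cdot 0 = 0$)
$S = -96$ ($S = \left(11 + 1\right) \left(0 - 8\right) = 12 \left(-8\right) = -96$)
$z = - \frac{10}{3}$ ($z = - \frac{9 - -1}{3} = - \frac{9 + 1}{3} = \left(- \frac{1}{3}\right) 10 = - \frac{10}{3} \approx -3.3333$)
$I{\left(B \right)} = - \frac{10}{3}$
$N = -96$
$a{\left(Q \right)} = - \frac{96}{Q}$
$\left(145 + 30\right) \left(a{\left(5 \right)} + I{\left(-9 \right)}\right) = \left(145 + 30\right) \left(- \frac{96}{5} - \frac{10}{3}\right) = 175 \left(\left(-96\right) \frac{1}{5} - \frac{10}{3}\right) = 175 \left(- \frac{96}{5} - \frac{10}{3}\right) = 175 \left(- \frac{338}{15}\right) = - \frac{11830}{3}$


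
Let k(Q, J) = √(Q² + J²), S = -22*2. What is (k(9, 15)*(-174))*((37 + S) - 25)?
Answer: 16704*√34 ≈ 97400.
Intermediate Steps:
S = -44
k(Q, J) = √(J² + Q²)
(k(9, 15)*(-174))*((37 + S) - 25) = (√(15² + 9²)*(-174))*((37 - 44) - 25) = (√(225 + 81)*(-174))*(-7 - 25) = (√306*(-174))*(-32) = ((3*√34)*(-174))*(-32) = -522*√34*(-32) = 16704*√34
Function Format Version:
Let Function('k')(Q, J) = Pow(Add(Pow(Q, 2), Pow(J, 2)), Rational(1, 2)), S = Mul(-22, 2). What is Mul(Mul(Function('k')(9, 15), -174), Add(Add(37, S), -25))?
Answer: Mul(16704, Pow(34, Rational(1, 2))) ≈ 97400.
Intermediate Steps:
S = -44
Function('k')(Q, J) = Pow(Add(Pow(J, 2), Pow(Q, 2)), Rational(1, 2))
Mul(Mul(Function('k')(9, 15), -174), Add(Add(37, S), -25)) = Mul(Mul(Pow(Add(Pow(15, 2), Pow(9, 2)), Rational(1, 2)), -174), Add(Add(37, -44), -25)) = Mul(Mul(Pow(Add(225, 81), Rational(1, 2)), -174), Add(-7, -25)) = Mul(Mul(Pow(306, Rational(1, 2)), -174), -32) = Mul(Mul(Mul(3, Pow(34, Rational(1, 2))), -174), -32) = Mul(Mul(-522, Pow(34, Rational(1, 2))), -32) = Mul(16704, Pow(34, Rational(1, 2)))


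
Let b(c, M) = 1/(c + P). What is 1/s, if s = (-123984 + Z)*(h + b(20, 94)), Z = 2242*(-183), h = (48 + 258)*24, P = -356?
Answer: -56/219725928235 ≈ -2.5486e-10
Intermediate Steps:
h = 7344 (h = 306*24 = 7344)
b(c, M) = 1/(-356 + c) (b(c, M) = 1/(c - 356) = 1/(-356 + c))
Z = -410286
s = -219725928235/56 (s = (-123984 - 410286)*(7344 + 1/(-356 + 20)) = -534270*(7344 + 1/(-336)) = -534270*(7344 - 1/336) = -534270*2467583/336 = -219725928235/56 ≈ -3.9237e+9)
1/s = 1/(-219725928235/56) = -56/219725928235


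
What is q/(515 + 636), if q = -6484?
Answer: -6484/1151 ≈ -5.6334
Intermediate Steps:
q/(515 + 636) = -6484/(515 + 636) = -6484/1151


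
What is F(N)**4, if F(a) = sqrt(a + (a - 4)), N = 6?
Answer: 64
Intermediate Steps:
F(a) = sqrt(-4 + 2*a) (F(a) = sqrt(a + (-4 + a)) = sqrt(-4 + 2*a))
F(N)**4 = (sqrt(-4 + 2*6))**4 = (sqrt(-4 + 12))**4 = (sqrt(8))**4 = (2*sqrt(2))**4 = 64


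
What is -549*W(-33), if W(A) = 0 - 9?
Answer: 4941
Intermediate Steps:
W(A) = -9
-549*W(-33) = -549*(-9) = 4941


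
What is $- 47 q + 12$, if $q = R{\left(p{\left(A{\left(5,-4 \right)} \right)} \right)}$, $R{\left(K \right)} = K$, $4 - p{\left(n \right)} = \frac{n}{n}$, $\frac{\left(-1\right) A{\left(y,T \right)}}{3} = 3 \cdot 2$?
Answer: $-129$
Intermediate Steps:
$A{\left(y,T \right)} = -18$ ($A{\left(y,T \right)} = - 3 \cdot 3 \cdot 2 = \left(-3\right) 6 = -18$)
$p{\left(n \right)} = 3$ ($p{\left(n \right)} = 4 - \frac{n}{n} = 4 - 1 = 3$)
$q = 3$
$- 47 q + 12 = \left(-47\right) 3 + 12 = -141 + 12 = -129$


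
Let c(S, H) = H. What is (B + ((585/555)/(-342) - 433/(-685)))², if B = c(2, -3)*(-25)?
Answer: 47749783740183121/8348227848900 ≈ 5719.8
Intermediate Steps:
B = 75 (B = -3*(-25) = 75)
(B + ((585/555)/(-342) - 433/(-685)))² = (75 + ((585/555)/(-342) - 433/(-685)))² = (75 + ((585*(1/555))*(-1/342) - 433*(-1/685)))² = (75 + ((39/37)*(-1/342) + 433/685))² = (75 + (-13/4218 + 433/685))² = (75 + 1817489/2889330)² = (218517239/2889330)² = 47749783740183121/8348227848900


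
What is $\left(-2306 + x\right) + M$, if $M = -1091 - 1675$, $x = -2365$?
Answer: $-7437$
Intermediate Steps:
$M = -2766$
$\left(-2306 + x\right) + M = \left(-2306 - 2365\right) - 2766 = -4671 - 2766 = -7437$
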